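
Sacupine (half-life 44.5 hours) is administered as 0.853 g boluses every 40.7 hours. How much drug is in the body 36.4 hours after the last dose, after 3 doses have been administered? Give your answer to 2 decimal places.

The 3 doses were given 117.8, 77.1, 36.4 hours ago.
Total = 0.853·(1/2)^(117.8/44.5) + 0.853·(1/2)^(77.1/44.5) + 0.853·(1/2)^(36.4/44.5)
      = 0.13616 + 0.25668 + 0.48385 ≈ 0.8767 g.

0.88 g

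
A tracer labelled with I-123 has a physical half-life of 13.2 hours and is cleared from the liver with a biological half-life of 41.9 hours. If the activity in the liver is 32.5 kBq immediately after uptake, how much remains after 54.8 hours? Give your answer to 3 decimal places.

0.739 kBq

1/t_eff = 1/t_phys + 1/t_biol = 1/13.2 + 1/41.9 = 0.099624 per hour.
t_eff = 13.2 × 41.9 / (13.2 + 41.9) ≈ 10.038 hours.
Remaining = 32.5 × (1/2)^(54.8/10.038) = 32.5 × (1/2)^5.4594 ≈ 0.73866 kBq.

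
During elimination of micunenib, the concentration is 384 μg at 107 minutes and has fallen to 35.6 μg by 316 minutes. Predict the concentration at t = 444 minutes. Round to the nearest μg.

8 μg

Over Δt = 316 − 107 = 209 minutes, the level fell by a factor of 384/35.6 ≈ 10.787.
n = log₂(10.787) ≈ 3.4312 half-lives, so t½ = 209/3.4312 ≈ 60.912 minutes.
From t = 316 to t = 444: 35.6 × (1/2)^((444−316)/60.912) ≈ 8.2961 μg.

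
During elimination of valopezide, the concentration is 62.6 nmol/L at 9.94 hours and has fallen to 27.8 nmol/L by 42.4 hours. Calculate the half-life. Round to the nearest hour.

Over Δt = 42.4 − 9.94 = 32.46 hours, the level fell by a factor of 62.6/27.8 ≈ 2.2518.
n = log₂(2.2518) ≈ 1.1711 half-lives, so t½ = 32.46/1.1711 ≈ 27.718 hours.

28 hours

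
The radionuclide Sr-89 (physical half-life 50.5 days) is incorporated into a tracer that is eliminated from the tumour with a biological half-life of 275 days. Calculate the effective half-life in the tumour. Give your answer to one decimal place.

42.7 days

1/t_eff = 1/t_phys + 1/t_biol = 1/50.5 + 1/275 = 0.023438 per day.
t_eff = 50.5 × 275 / (50.5 + 275) ≈ 42.665 days.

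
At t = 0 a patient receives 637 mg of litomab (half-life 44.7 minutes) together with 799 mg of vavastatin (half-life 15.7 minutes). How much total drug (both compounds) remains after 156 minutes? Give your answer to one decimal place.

57.5 mg

litomab: 637 × (1/2)^(156/44.7) = 637 × (1/2)^3.4899 ≈ 56.698 mg.
vavastatin: 799 × (1/2)^(156/15.7) = 799 × (1/2)^9.9363 ≈ 0.81549 mg.
Total = 56.698 + 0.81549 ≈ 57.513 mg.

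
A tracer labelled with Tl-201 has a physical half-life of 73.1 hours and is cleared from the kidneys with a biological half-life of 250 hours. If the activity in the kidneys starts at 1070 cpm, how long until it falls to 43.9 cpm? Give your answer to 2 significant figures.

1/t_eff = 1/t_phys + 1/t_biol = 1/73.1 + 1/250 = 0.01768 per hour.
t_eff = 73.1 × 250 / (73.1 + 250) ≈ 56.561 hours.
n = log₂(1070/43.9) ≈ 4.6072; t = 4.6072 × 56.561 ≈ 260.59 hours.

260 hours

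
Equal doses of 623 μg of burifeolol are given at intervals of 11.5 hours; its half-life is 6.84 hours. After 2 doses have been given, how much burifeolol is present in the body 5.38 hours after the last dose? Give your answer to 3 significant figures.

474 μg

The 2 doses were given 16.88, 5.38 hours ago.
Total = 623·(1/2)^(16.88/6.84) + 623·(1/2)^(5.38/6.84)
      = 112.61 + 361.17 ≈ 473.79 μg.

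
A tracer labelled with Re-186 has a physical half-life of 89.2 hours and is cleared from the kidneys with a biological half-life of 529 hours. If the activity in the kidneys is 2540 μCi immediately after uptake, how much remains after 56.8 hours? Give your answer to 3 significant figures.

1520 μCi

1/t_eff = 1/t_phys + 1/t_biol = 1/89.2 + 1/529 = 0.013101 per hour.
t_eff = 89.2 × 529 / (89.2 + 529) ≈ 76.329 hours.
Remaining = 2540 × (1/2)^(56.8/76.329) = 2540 × (1/2)^0.74414 ≈ 1516.4 μCi.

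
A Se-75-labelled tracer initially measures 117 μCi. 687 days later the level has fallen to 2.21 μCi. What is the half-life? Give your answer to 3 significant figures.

120 days

A/A₀ = 2.21/117 ≈ 0.018889.
n = log₂(52.941) ≈ 5.7263 half-lives elapsed in 687 days.
t½ = 687/5.7263 ≈ 119.97 days.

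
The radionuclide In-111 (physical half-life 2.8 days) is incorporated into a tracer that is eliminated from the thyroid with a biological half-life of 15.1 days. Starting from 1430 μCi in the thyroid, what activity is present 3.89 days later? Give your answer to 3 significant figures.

1/t_eff = 1/t_phys + 1/t_biol = 1/2.8 + 1/15.1 = 0.42337 per day.
t_eff = 2.8 × 15.1 / (2.8 + 15.1) ≈ 2.362 days.
Remaining = 1430 × (1/2)^(3.89/2.362) = 1430 × (1/2)^1.6469 ≈ 456.64 μCi.

457 μCi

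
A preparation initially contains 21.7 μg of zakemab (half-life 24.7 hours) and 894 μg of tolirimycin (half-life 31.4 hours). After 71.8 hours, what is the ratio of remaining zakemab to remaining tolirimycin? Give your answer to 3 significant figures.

zakemab: 21.7 × (1/2)^(71.8/24.7) = 21.7 × (1/2)^2.9069 ≈ 2.8933 μg.
tolirimycin: 894 × (1/2)^(71.8/31.4) = 894 × (1/2)^2.2866 ≈ 183.23 μg.
Ratio ≈ 2.8933 / 183.23 ≈ 0.015791.

0.0158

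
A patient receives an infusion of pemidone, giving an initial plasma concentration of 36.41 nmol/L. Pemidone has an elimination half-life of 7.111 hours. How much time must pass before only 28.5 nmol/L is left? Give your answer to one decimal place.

2.5 hours

Fraction remaining = 28.5/36.41 ≈ 0.78275.
n = log₂(36.41/28.5) = ln(1.2775)/ln 2 ≈ 0.35337 half-lives.
t = n × t½ = 0.35337 × 7.111 ≈ 2.5128 hours.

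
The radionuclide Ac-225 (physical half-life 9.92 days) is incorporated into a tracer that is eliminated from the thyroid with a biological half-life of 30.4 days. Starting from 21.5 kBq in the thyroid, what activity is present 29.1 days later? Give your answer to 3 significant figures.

1.45 kBq

1/t_eff = 1/t_phys + 1/t_biol = 1/9.92 + 1/30.4 = 0.1337 per day.
t_eff = 9.92 × 30.4 / (9.92 + 30.4) ≈ 7.4794 days.
Remaining = 21.5 × (1/2)^(29.1/7.4794) = 21.5 × (1/2)^3.8907 ≈ 1.4495 kBq.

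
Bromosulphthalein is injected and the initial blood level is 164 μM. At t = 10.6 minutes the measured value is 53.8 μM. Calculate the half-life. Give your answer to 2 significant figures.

6.6 minutes

A/A₀ = 53.8/164 ≈ 0.32805.
n = log₂(3.0483) ≈ 1.608 half-lives elapsed in 10.6 minutes.
t½ = 10.6/1.608 ≈ 6.592 minutes.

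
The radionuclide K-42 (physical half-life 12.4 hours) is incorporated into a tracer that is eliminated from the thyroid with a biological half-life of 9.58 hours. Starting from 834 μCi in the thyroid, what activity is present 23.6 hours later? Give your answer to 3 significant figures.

40.4 μCi

1/t_eff = 1/t_phys + 1/t_biol = 1/12.4 + 1/9.58 = 0.18503 per hour.
t_eff = 12.4 × 9.58 / (12.4 + 9.58) ≈ 5.4045 hours.
Remaining = 834 × (1/2)^(23.6/5.4045) = 834 × (1/2)^4.3667 ≈ 40.426 μCi.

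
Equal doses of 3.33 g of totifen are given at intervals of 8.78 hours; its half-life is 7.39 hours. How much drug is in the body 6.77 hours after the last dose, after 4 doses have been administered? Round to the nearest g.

3 g

The 4 doses were given 33.11, 24.33, 15.55, 6.77 hours ago.
Total = 3.33·(1/2)^(33.11/7.39) + 3.33·(1/2)^(24.33/7.39) + 3.33·(1/2)^(15.55/7.39) + 3.33·(1/2)^(6.77/7.39)
      = 0.14918 + 0.33991 + 0.77449 + 1.7647 ≈ 3.0283 g.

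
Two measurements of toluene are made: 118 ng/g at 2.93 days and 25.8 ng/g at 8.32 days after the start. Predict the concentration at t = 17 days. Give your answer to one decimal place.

Over Δt = 8.32 − 2.93 = 5.39 days, the level fell by a factor of 118/25.8 ≈ 4.5736.
n = log₂(4.5736) ≈ 2.1933 half-lives, so t½ = 5.39/2.1933 ≈ 2.4574 days.
From t = 8.32 to t = 17: 25.8 × (1/2)^((17−8.32)/2.4574) ≈ 2.2302 ng/g.

2.2 ng/g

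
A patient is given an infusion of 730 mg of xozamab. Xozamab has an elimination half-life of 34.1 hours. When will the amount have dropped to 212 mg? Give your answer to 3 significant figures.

Fraction remaining = 212/730 ≈ 0.29041.
n = log₂(730/212) = ln(3.4434)/ln 2 ≈ 1.7838 half-lives.
t = n × t½ = 1.7838 × 34.1 ≈ 60.829 hours.

60.8 hours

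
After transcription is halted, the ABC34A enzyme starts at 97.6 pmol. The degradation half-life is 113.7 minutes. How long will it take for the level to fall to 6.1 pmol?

454.8 minutes

6.1/97.6 = 1/16, so 4 half-lives have elapsed.
t = 4 × 113.7 = 454.8 minutes.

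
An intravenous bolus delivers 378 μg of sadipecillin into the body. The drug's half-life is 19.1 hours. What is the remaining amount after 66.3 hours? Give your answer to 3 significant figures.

34.1 μg

Number of half-lives: n = 66.3/19.1 ≈ 3.4712.
Remaining = 378 × (1/2)^3.4712 = 378 × 0.09017 ≈ 34.084 μg.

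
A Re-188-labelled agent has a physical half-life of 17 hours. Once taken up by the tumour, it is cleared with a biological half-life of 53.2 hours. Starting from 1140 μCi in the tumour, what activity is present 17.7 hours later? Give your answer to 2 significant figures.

440 μCi

1/t_eff = 1/t_phys + 1/t_biol = 1/17 + 1/53.2 = 0.077621 per hour.
t_eff = 17 × 53.2 / (17 + 53.2) ≈ 12.883 hours.
Remaining = 1140 × (1/2)^(17.7/12.883) = 1140 × (1/2)^1.3739 ≈ 439.87 μCi.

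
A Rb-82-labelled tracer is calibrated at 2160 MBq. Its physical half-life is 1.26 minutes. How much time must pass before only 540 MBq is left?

540/2160 = 1/4, so 2 half-lives have elapsed.
t = 2 × 1.26 = 2.52 minutes.

2.52 minutes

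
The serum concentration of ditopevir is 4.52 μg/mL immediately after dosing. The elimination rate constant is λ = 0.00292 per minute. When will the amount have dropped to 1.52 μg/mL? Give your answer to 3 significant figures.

373 minutes

t½ = ln 2 / λ = 0.69315 / 0.00292 ≈ 237.38 minutes.
Fraction remaining = 1.52/4.52 ≈ 0.33628.
n = log₂(4.52/1.52) = ln(2.9737)/ln 2 ≈ 1.5723 half-lives.
t = n × t½ = 1.5723 × 237.38 ≈ 373.22 minutes.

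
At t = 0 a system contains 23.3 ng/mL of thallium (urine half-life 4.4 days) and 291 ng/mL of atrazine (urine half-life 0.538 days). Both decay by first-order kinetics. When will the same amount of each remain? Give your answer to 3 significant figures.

2.23 days

Set 23.3·(1/2)^(t/4.4) = 291·(1/2)^(t/0.538).
Taking log₂: log₂(23.3/291) = t·(1/4.4 − 1/0.538).
log₂(0.080069) = -3.6426; 1/4.4 − 1/0.538 = -1.6315.
t = -3.6426 / -1.6315 ≈ 2.2327 days.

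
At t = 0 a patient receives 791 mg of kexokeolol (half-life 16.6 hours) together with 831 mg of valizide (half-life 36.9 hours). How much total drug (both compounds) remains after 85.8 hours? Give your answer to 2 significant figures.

190 mg

kexokeolol: 791 × (1/2)^(85.8/16.6) = 791 × (1/2)^5.1687 ≈ 21.991 mg.
valizide: 831 × (1/2)^(85.8/36.9) = 831 × (1/2)^2.3252 ≈ 165.82 mg.
Total = 21.991 + 165.82 ≈ 187.81 mg.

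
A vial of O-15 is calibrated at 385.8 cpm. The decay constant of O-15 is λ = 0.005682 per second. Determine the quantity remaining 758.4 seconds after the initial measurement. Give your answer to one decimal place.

5.2 cpm

t½ = ln 2 / λ = 0.69315 / 0.005682 ≈ 121.99 seconds.
Number of half-lives: n = 758.4/121.99 ≈ 6.2169.
Remaining = 385.8 × (1/2)^6.2169 = 385.8 × 0.013444 ≈ 5.1867 cpm.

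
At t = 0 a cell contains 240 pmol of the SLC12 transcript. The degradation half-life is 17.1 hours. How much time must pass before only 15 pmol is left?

68.4 hours

15/240 = 1/16, so 4 half-lives have elapsed.
t = 4 × 17.1 = 68.4 hours.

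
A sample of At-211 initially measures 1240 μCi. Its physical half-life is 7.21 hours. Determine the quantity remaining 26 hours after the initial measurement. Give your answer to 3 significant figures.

102 μCi

Number of half-lives: n = 26/7.21 ≈ 3.6061.
Remaining = 1240 × (1/2)^3.6061 = 1240 × 0.082121 ≈ 101.83 μCi.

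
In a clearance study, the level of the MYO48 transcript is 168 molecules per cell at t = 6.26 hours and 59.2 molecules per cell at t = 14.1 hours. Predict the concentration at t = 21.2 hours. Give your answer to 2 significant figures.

23 molecules per cell

Over Δt = 14.1 − 6.26 = 7.84 hours, the level fell by a factor of 168/59.2 ≈ 2.8378.
n = log₂(2.8378) ≈ 1.5048 half-lives, so t½ = 7.84/1.5048 ≈ 5.21 hours.
From t = 14.1 to t = 21.2: 59.2 × (1/2)^((21.2−14.1)/5.21) ≈ 23.019 molecules per cell.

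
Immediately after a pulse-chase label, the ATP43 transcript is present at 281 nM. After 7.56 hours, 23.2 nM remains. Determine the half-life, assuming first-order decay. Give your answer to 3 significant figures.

2.10 hours

A/A₀ = 23.2/281 ≈ 0.082562.
n = log₂(12.112) ≈ 3.5984 half-lives elapsed in 7.56 hours.
t½ = 7.56/3.5984 ≈ 2.1009 hours.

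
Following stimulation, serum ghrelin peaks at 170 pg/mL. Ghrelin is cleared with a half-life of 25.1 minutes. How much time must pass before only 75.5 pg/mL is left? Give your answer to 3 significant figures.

29.4 minutes

Fraction remaining = 75.5/170 ≈ 0.44412.
n = log₂(170/75.5) = ln(2.2517)/ln 2 ≈ 1.171 half-lives.
t = n × t½ = 1.171 × 25.1 ≈ 29.392 minutes.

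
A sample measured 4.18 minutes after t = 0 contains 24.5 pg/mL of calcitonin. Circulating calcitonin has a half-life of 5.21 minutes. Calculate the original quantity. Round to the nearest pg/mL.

Number of half-lives elapsed: n = 4.18/5.21 ≈ 0.8023.
A₀ = A × 2^n = 24.5 × 2^0.8023 = 24.5 × 1.7439 ≈ 42.725 pg/mL.

43 pg/mL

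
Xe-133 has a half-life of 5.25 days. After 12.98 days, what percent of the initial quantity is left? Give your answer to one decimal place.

n = 12.98/5.25 ≈ 2.4724 half-lives.
Fraction remaining = (1/2)^2.4724 ≈ 0.18019, i.e. 18.019%.

18.0%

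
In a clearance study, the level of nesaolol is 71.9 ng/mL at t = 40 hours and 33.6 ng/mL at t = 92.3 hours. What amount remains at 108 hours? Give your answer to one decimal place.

26.7 ng/mL

Over Δt = 92.3 − 40 = 52.3 hours, the level fell by a factor of 71.9/33.6 ≈ 2.1399.
n = log₂(2.1399) ≈ 1.0975 half-lives, so t½ = 52.3/1.0975 ≈ 47.652 hours.
From t = 92.3 to t = 108: 33.6 × (1/2)^((108−92.3)/47.652) ≈ 26.74 ng/mL.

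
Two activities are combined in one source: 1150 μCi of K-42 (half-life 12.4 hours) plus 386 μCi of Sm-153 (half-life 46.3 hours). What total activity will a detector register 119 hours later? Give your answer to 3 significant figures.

K-42: 1150 × (1/2)^(119/12.4) = 1150 × (1/2)^9.5968 ≈ 1.4852 μCi.
Sm-153: 386 × (1/2)^(119/46.3) = 386 × (1/2)^2.5702 ≈ 64.995 μCi.
Total = 1.4852 + 64.995 ≈ 66.48 μCi.

66.5 μCi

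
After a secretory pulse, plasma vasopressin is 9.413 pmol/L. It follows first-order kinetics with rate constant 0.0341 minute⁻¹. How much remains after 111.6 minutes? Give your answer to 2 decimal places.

t½ = ln 2 / λ = 0.69315 / 0.0341 ≈ 20.327 minutes.
Number of half-lives: n = 111.6/20.327 ≈ 5.4903.
Remaining = 9.413 × (1/2)^5.4903 = 9.413 × 0.022247 ≈ 0.20941 pmol/L.

0.21 pmol/L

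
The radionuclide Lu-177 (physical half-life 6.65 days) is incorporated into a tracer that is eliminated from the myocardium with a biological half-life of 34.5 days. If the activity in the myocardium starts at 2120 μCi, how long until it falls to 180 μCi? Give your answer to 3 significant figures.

1/t_eff = 1/t_phys + 1/t_biol = 1/6.65 + 1/34.5 = 0.17936 per day.
t_eff = 6.65 × 34.5 / (6.65 + 34.5) ≈ 5.5753 days.
n = log₂(2120/180) ≈ 3.558; t = 3.558 × 5.5753 ≈ 19.837 days.

19.8 days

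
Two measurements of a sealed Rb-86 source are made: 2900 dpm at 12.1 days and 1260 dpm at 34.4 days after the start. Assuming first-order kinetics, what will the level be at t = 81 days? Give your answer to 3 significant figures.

Over Δt = 34.4 − 12.1 = 22.3 days, the level fell by a factor of 2900/1260 ≈ 2.3016.
n = log₂(2.3016) ≈ 1.2026 half-lives, so t½ = 22.3/1.2026 ≈ 18.543 days.
From t = 34.4 to t = 81: 1260 × (1/2)^((81−34.4)/18.543) ≈ 220.72 dpm.

221 dpm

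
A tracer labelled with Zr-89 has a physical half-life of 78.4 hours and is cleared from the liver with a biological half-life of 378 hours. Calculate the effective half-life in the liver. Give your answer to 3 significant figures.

64.9 hours

1/t_eff = 1/t_phys + 1/t_biol = 1/78.4 + 1/378 = 0.015401 per hour.
t_eff = 78.4 × 378 / (78.4 + 378) ≈ 64.933 hours.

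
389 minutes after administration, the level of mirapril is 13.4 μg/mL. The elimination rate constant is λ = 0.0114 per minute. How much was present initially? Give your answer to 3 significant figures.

t½ = ln 2 / λ = 0.69315 / 0.0114 ≈ 60.802 minutes.
Number of half-lives elapsed: n = 389/60.802 ≈ 6.3978.
A₀ = A × 2^n = 13.4 × 2^6.3978 = 13.4 × 84.318 ≈ 1129.9 μg/mL.

1130 μg/mL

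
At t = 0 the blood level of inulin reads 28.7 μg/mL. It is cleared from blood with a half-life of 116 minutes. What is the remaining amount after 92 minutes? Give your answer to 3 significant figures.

16.6 μg/mL

Number of half-lives: n = 92/116 ≈ 0.7931.
Remaining = 28.7 × (1/2)^0.7931 = 28.7 × 0.5771 ≈ 16.563 μg/mL.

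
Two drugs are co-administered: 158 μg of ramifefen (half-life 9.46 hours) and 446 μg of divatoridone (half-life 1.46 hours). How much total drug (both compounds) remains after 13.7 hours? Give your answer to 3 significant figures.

ramifefen: 158 × (1/2)^(13.7/9.46) = 158 × (1/2)^1.4482 ≈ 57.903 μg.
divatoridone: 446 × (1/2)^(13.7/1.46) = 446 × (1/2)^9.3836 ≈ 0.66773 μg.
Total = 57.903 + 0.66773 ≈ 58.571 μg.

58.6 μg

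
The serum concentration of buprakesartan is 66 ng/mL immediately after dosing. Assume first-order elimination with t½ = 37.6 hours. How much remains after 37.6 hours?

Elapsed time is 1 half-life (37.6/37.6).
Each half-life halves the amount: 66 × (1/2)^1 = 66/2 = 33 ng/mL.

33 ng/mL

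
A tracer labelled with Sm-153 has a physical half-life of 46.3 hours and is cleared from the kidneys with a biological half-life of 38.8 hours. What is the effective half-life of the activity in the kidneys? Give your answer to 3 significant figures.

1/t_eff = 1/t_phys + 1/t_biol = 1/46.3 + 1/38.8 = 0.047371 per hour.
t_eff = 46.3 × 38.8 / (46.3 + 38.8) ≈ 21.11 hours.

21.1 hours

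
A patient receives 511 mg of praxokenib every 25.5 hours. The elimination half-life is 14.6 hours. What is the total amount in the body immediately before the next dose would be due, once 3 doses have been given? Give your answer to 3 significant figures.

211 mg

The 3 doses were given 76.5, 51, 25.5 hours ago.
Total = 511·(1/2)^(76.5/14.6) + 511·(1/2)^(51/14.6) + 511·(1/2)^(25.5/14.6)
      = 13.524 + 45.381 + 152.28 ≈ 211.19 mg.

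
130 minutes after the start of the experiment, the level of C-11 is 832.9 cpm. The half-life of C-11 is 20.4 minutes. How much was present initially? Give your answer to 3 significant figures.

69000 cpm

Number of half-lives elapsed: n = 130/20.4 ≈ 6.3725.
A₀ = A × 2^n = 832.9 × 2^6.3725 = 832.9 × 82.857 ≈ 69011 cpm.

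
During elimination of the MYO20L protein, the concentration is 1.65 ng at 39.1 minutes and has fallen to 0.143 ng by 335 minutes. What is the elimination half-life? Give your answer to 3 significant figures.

Over Δt = 335 − 39.1 = 295.9 minutes, the level fell by a factor of 1.65/0.143 ≈ 11.538.
n = log₂(11.538) ≈ 3.5284 half-lives, so t½ = 295.9/3.5284 ≈ 83.863 minutes.

83.9 minutes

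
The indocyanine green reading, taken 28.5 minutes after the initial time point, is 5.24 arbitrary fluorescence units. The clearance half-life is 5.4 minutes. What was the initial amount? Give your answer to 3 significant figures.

Number of half-lives elapsed: n = 28.5/5.4 ≈ 5.2778.
A₀ = A × 2^n = 5.24 × 2^5.2778 = 5.24 × 38.794 ≈ 203.28 arbitrary fluorescence units.

203 arbitrary fluorescence units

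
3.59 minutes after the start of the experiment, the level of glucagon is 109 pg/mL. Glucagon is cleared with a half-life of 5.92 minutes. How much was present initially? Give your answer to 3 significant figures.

Number of half-lives elapsed: n = 3.59/5.92 ≈ 0.60642.
A₀ = A × 2^n = 109 × 2^0.60642 = 109 × 1.5225 ≈ 165.95 pg/mL.

166 pg/mL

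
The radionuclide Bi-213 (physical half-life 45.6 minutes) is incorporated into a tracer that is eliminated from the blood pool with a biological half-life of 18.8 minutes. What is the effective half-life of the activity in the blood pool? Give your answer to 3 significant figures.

1/t_eff = 1/t_phys + 1/t_biol = 1/45.6 + 1/18.8 = 0.075121 per minute.
t_eff = 45.6 × 18.8 / (45.6 + 18.8) ≈ 13.312 minutes.

13.3 minutes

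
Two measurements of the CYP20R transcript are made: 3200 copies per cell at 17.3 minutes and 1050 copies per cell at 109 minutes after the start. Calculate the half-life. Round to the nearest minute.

Over Δt = 109 − 17.3 = 91.7 minutes, the level fell by a factor of 3200/1050 ≈ 3.0476.
n = log₂(3.0476) ≈ 1.6077 half-lives, so t½ = 91.7/1.6077 ≈ 57.039 minutes.

57 minutes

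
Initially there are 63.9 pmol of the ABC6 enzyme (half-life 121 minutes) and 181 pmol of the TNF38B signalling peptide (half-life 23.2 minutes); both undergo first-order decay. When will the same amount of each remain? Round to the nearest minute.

Set 63.9·(1/2)^(t/121) = 181·(1/2)^(t/23.2).
Taking log₂: log₂(63.9/181) = t·(1/121 − 1/23.2).
log₂(0.35304) = -1.5021; 1/121 − 1/23.2 = -0.034839.
t = -1.5021 / -0.034839 ≈ 43.116 minutes.

43 minutes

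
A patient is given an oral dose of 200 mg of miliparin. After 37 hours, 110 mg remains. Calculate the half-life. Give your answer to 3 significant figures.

42.9 hours

A/A₀ = 110/200 ≈ 0.55.
n = log₂(1.8182) ≈ 0.8625 half-lives elapsed in 37 hours.
t½ = 37/0.8625 ≈ 42.899 hours.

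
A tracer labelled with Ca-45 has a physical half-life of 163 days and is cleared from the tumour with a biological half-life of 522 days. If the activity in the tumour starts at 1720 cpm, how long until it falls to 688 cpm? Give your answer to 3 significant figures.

1/t_eff = 1/t_phys + 1/t_biol = 1/163 + 1/522 = 0.0080507 per day.
t_eff = 163 × 522 / (163 + 522) ≈ 124.21 days.
n = log₂(1720/688) ≈ 1.3219; t = 1.3219 × 124.21 ≈ 164.2 days.

164 days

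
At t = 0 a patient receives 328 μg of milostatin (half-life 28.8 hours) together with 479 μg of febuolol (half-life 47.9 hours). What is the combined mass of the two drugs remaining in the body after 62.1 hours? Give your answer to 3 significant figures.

milostatin: 328 × (1/2)^(62.1/28.8) = 328 × (1/2)^2.1562 ≈ 73.583 μg.
febuolol: 479 × (1/2)^(62.1/47.9) = 479 × (1/2)^1.2965 ≈ 195.01 μg.
Total = 73.583 + 195.01 ≈ 268.6 μg.

269 μg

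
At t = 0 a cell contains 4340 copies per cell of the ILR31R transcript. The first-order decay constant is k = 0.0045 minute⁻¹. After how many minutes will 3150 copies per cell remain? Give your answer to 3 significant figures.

71.2 minutes

t½ = ln 2 / k = 0.69315 / 0.0045 ≈ 154.03 minutes.
Fraction remaining = 3150/4340 ≈ 0.72581.
n = log₂(4340/3150) = ln(1.3778)/ln 2 ≈ 0.46234 half-lives.
t = n × t½ = 0.46234 × 154.03 ≈ 71.216 minutes.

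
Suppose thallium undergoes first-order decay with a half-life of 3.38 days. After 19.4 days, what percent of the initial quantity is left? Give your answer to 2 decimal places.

n = 19.4/3.38 ≈ 5.7396 half-lives.
Fraction remaining = (1/2)^5.7396 ≈ 0.018715, i.e. 1.8715%.

1.87%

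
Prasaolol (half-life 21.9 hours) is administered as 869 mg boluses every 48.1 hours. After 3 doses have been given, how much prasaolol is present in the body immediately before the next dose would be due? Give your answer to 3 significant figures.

240 mg

The 3 doses were given 144.3, 96.2, 48.1 hours ago.
Total = 869·(1/2)^(144.3/21.9) + 869·(1/2)^(96.2/21.9) + 869·(1/2)^(48.1/21.9)
      = 9.0265 + 41.37 + 189.61 ≈ 240 mg.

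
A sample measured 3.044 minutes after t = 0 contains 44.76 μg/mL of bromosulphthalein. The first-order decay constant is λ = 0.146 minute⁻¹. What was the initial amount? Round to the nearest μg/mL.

70 μg/mL

t½ = ln 2 / λ = 0.69315 / 0.146 ≈ 4.7476 minutes.
Number of half-lives elapsed: n = 3.044/4.7476 ≈ 0.64117.
A₀ = A × 2^n = 44.76 × 2^0.64117 = 44.76 × 1.5596 ≈ 69.807 μg/mL.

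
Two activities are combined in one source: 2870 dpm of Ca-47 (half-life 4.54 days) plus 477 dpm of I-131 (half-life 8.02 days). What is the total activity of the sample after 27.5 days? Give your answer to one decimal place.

Ca-47: 2870 × (1/2)^(27.5/4.54) = 2870 × (1/2)^6.0573 ≈ 43.099 dpm.
I-131: 477 × (1/2)^(27.5/8.02) = 477 × (1/2)^3.4289 ≈ 44.29 dpm.
Total = 43.099 + 44.29 ≈ 87.389 dpm.

87.4 dpm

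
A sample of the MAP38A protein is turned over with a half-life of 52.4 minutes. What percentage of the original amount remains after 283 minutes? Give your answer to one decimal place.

2.4%

n = 283/52.4 ≈ 5.4008 half-lives.
Fraction remaining = (1/2)^5.4008 ≈ 0.023671, i.e. 2.3671%.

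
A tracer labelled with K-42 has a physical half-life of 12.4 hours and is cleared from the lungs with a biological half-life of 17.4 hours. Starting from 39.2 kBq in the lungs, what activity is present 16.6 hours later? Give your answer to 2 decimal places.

1/t_eff = 1/t_phys + 1/t_biol = 1/12.4 + 1/17.4 = 0.13812 per hour.
t_eff = 12.4 × 17.4 / (12.4 + 17.4) ≈ 7.2403 hours.
Remaining = 39.2 × (1/2)^(16.6/7.2403) = 39.2 × (1/2)^2.2927 ≈ 8.0003 kBq.

8.00 kBq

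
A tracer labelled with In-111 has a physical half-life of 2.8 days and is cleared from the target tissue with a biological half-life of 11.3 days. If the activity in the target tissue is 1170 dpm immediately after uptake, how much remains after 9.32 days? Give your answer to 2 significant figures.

1/t_eff = 1/t_phys + 1/t_biol = 1/2.8 + 1/11.3 = 0.44564 per day.
t_eff = 2.8 × 11.3 / (2.8 + 11.3) ≈ 2.244 days.
Remaining = 1170 × (1/2)^(9.32/2.244) = 1170 × (1/2)^4.1534 ≈ 65.751 dpm.

66 dpm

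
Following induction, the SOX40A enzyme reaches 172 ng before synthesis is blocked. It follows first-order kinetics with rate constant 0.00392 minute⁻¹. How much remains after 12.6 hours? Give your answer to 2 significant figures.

t½ = ln 2 / k = 0.69315 / 0.00392 ≈ 176.82 minutes.
Convert the elapsed time: 12.6 hours = 756 minutes.
Number of half-lives: n = 756/176.82 ≈ 4.2755.
Remaining = 172 × (1/2)^4.2755 = 172 × 0.051637 ≈ 8.8815 ng.

8.9 ng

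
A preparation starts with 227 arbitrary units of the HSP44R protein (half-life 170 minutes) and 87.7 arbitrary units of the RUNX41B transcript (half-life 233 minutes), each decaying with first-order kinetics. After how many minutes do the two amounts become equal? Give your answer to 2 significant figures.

Set 227·(1/2)^(t/170) = 87.7·(1/2)^(t/233).
Taking log₂: log₂(227/87.7) = t·(1/170 − 1/233).
log₂(2.5884) = 1.372; 1/170 − 1/233 = 0.0015905.
t = 1.372 / 0.0015905 ≈ 862.65 minutes.

860 minutes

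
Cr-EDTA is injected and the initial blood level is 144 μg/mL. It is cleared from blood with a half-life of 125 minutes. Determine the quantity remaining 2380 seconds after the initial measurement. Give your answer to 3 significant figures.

Convert the elapsed time: 2380 seconds = 39.6667 minutes.
Number of half-lives: n = 39.6667/125 ≈ 0.31733.
Remaining = 144 × (1/2)^0.31733 = 144 × 0.80255 ≈ 115.57 μg/mL.

116 μg/mL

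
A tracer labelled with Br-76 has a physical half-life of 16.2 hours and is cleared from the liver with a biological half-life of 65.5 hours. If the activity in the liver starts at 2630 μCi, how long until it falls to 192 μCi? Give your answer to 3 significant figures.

49.0 hours

1/t_eff = 1/t_phys + 1/t_biol = 1/16.2 + 1/65.5 = 0.076996 per hour.
t_eff = 16.2 × 65.5 / (16.2 + 65.5) ≈ 12.988 hours.
n = log₂(2630/192) ≈ 3.7759; t = 3.7759 × 12.988 ≈ 49.04 hours.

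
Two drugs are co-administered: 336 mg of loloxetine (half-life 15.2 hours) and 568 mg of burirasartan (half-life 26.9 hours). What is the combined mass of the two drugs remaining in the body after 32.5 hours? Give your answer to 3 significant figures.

loloxetine: 336 × (1/2)^(32.5/15.2) = 336 × (1/2)^2.1382 ≈ 76.329 mg.
burirasartan: 568 × (1/2)^(32.5/26.9) = 568 × (1/2)^1.2082 ≈ 245.84 mg.
Total = 76.329 + 245.84 ≈ 322.17 mg.

322 mg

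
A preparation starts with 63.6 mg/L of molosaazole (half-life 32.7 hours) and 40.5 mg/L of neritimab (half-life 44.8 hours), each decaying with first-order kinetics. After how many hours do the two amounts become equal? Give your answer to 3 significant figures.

Set 63.6·(1/2)^(t/32.7) = 40.5·(1/2)^(t/44.8).
Taking log₂: log₂(63.6/40.5) = t·(1/32.7 − 1/44.8).
log₂(1.5704) = 0.6511; 1/32.7 − 1/44.8 = 0.0082596.
t = 0.6511 / 0.0082596 ≈ 78.83 hours.

78.8 hours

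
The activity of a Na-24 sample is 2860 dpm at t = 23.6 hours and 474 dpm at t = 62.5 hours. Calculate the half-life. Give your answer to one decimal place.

15.0 hours

Over Δt = 62.5 − 23.6 = 38.9 hours, the level fell by a factor of 2860/474 ≈ 6.0338.
n = log₂(6.0338) ≈ 2.5931 half-lives, so t½ = 38.9/2.5931 ≈ 15.002 hours.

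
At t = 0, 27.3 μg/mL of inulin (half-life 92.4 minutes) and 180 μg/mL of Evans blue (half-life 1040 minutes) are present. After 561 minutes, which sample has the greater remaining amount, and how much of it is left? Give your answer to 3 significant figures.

Evans blue, 124 μg/mL

inulin: 27.3 × (1/2)^6.0714 ≈ 0.40596 μg/mL.
Evans blue: 180 × (1/2)^0.53942 ≈ 123.85 μg/mL.
Evans blue has more remaining, at ≈ 123.85 μg/mL.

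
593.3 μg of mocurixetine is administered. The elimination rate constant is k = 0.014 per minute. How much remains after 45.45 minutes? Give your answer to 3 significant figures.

t½ = ln 2 / k = 0.69315 / 0.014 ≈ 49.511 minutes.
Number of half-lives: n = 45.45/49.511 ≈ 0.91799.
Remaining = 593.3 × (1/2)^0.91799 = 593.3 × 0.52925 ≈ 314 μg.

314 μg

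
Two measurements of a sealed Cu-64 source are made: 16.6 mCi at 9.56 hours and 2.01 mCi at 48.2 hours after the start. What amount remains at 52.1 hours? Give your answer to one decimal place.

Over Δt = 48.2 − 9.56 = 38.64 hours, the level fell by a factor of 16.6/2.01 ≈ 8.2587.
n = log₂(8.2587) ≈ 3.0459 half-lives, so t½ = 38.64/3.0459 ≈ 12.686 hours.
From t = 48.2 to t = 52.1: 2.01 × (1/2)^((52.1−48.2)/12.686) ≈ 1.6242 mCi.

1.6 mCi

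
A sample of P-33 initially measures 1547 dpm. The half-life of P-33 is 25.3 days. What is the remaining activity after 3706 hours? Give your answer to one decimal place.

22.5 dpm

Convert the elapsed time: 3706 hours = 154.417 days.
Number of half-lives: n = 154.417/25.3 ≈ 6.1034.
Remaining = 1547 × (1/2)^6.1034 = 1547 × 0.014544 ≈ 22.5 dpm.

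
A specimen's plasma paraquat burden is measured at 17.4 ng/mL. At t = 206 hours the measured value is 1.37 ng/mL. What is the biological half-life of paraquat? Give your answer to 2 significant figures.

A/A₀ = 1.37/17.4 ≈ 0.078736.
n = log₂(12.701) ≈ 3.6668 half-lives elapsed in 206 hours.
t½ = 206/3.6668 ≈ 56.179 hours.

56 hours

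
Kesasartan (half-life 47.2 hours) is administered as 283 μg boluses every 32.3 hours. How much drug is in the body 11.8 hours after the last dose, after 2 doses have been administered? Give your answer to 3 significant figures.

The 2 doses were given 44.1, 11.8 hours ago.
Total = 283·(1/2)^(44.1/47.2) + 283·(1/2)^(11.8/47.2)
      = 148.09 + 237.97 ≈ 386.06 μg.

386 μg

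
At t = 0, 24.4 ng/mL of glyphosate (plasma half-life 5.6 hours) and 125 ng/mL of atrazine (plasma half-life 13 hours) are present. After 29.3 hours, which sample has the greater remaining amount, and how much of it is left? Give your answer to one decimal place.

atrazine, 26.2 ng/mL

glyphosate: 24.4 × (1/2)^5.2321 ≈ 0.64917 ng/mL.
atrazine: 125 × (1/2)^2.2538 ≈ 26.208 ng/mL.
Atrazine has more remaining, at ≈ 26.208 ng/mL.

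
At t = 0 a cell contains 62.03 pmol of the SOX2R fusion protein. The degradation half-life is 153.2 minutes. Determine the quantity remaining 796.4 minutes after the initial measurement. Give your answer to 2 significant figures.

Number of half-lives: n = 796.4/153.2 ≈ 5.1984.
Remaining = 62.03 × (1/2)^5.1984 = 62.03 × 0.027234 ≈ 1.6893 pmol.

1.7 pmol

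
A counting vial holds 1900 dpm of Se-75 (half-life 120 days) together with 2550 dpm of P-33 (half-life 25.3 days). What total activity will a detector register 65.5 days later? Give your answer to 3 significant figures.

Se-75: 1900 × (1/2)^(65.5/120) = 1900 × (1/2)^0.54583 ≈ 1301.5 dpm.
P-33: 2550 × (1/2)^(65.5/25.3) = 2550 × (1/2)^2.5889 ≈ 423.83 dpm.
Total = 1301.5 + 423.83 ≈ 1725.3 dpm.

1730 dpm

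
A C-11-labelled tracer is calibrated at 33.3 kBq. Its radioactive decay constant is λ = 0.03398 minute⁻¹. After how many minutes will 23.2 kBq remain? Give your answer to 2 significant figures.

t½ = ln 2 / λ = 0.69315 / 0.03398 ≈ 20.399 minutes.
Fraction remaining = 23.2/33.3 ≈ 0.6967.
n = log₂(33.3/23.2) = ln(1.4353)/ln 2 ≈ 0.5214 half-lives.
t = n × t½ = 0.5214 × 20.399 ≈ 10.636 minutes.

11 minutes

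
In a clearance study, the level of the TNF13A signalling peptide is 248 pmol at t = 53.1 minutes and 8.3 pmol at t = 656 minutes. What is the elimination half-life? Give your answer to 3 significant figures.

123 minutes

Over Δt = 656 − 53.1 = 602.9 minutes, the level fell by a factor of 248/8.3 ≈ 29.88.
n = log₂(29.88) ≈ 4.9011 half-lives, so t½ = 602.9/4.9011 ≈ 123.01 minutes.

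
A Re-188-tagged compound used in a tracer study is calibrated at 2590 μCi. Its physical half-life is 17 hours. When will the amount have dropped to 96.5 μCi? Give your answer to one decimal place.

80.7 hours

Fraction remaining = 96.5/2590 ≈ 0.037259.
n = log₂(2590/96.5) = ln(26.839)/ln 2 ≈ 4.7463 half-lives.
t = n × t½ = 4.7463 × 17 ≈ 80.687 hours.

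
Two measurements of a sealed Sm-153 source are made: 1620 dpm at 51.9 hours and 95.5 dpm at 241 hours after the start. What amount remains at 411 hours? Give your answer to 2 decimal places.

Over Δt = 241 − 51.9 = 189.1 hours, the level fell by a factor of 1620/95.5 ≈ 16.963.
n = log₂(16.963) ≈ 4.0843 half-lives, so t½ = 189.1/4.0843 ≈ 46.299 hours.
From t = 241 to t = 411: 95.5 × (1/2)^((411−241)/46.299) ≈ 7.4934 dpm.

7.49 dpm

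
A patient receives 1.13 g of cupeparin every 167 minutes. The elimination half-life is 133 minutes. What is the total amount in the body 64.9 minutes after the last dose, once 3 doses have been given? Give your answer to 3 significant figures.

The 3 doses were given 398.9, 231.9, 64.9 minutes ago.
Total = 1.13·(1/2)^(398.9/133) + 1.13·(1/2)^(231.9/133) + 1.13·(1/2)^(64.9/133)
      = 0.14132 + 0.33744 + 0.80572 ≈ 1.2845 g.

1.28 g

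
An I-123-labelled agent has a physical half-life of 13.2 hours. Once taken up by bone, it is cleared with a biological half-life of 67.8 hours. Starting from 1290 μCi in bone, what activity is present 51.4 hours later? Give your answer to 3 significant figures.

1/t_eff = 1/t_phys + 1/t_biol = 1/13.2 + 1/67.8 = 0.090507 per hour.
t_eff = 13.2 × 67.8 / (13.2 + 67.8) ≈ 11.049 hours.
Remaining = 1290 × (1/2)^(51.4/11.049) = 1290 × (1/2)^4.6521 ≈ 51.308 μCi.

51.3 μCi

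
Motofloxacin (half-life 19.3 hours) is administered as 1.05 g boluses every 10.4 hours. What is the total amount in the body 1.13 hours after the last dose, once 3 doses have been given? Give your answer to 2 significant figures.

2.2 g

The 3 doses were given 21.93, 11.53, 1.13 hours ago.
Total = 1.05·(1/2)^(21.93/19.3) + 1.05·(1/2)^(11.53/19.3) + 1.05·(1/2)^(1.13/19.3)
      = 0.47768 + 0.69399 + 1.0082 ≈ 2.1799 g.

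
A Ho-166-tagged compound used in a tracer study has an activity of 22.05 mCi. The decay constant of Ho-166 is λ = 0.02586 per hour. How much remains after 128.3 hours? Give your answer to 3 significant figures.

0.799 mCi

t½ = ln 2 / λ = 0.69315 / 0.02586 ≈ 26.804 hours.
Number of half-lives: n = 128.3/26.804 ≈ 4.7866.
Remaining = 22.05 × (1/2)^4.7866 = 22.05 × 0.036231 ≈ 0.7989 mCi.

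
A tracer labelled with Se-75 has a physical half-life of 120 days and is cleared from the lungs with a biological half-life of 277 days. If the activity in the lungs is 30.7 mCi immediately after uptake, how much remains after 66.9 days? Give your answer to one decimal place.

17.6 mCi

1/t_eff = 1/t_phys + 1/t_biol = 1/120 + 1/277 = 0.011943 per day.
t_eff = 120 × 277 / (120 + 277) ≈ 83.728 days.
Remaining = 30.7 × (1/2)^(66.9/83.728) = 30.7 × (1/2)^0.79902 ≈ 17.645 mCi.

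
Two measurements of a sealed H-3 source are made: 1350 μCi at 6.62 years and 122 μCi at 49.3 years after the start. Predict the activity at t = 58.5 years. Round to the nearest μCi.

73 μCi

Over Δt = 49.3 − 6.62 = 42.68 years, the level fell by a factor of 1350/122 ≈ 11.066.
n = log₂(11.066) ≈ 3.468 half-lives, so t½ = 42.68/3.468 ≈ 12.307 years.
From t = 49.3 to t = 58.5: 122 × (1/2)^((58.5−49.3)/12.307) ≈ 72.665 μCi.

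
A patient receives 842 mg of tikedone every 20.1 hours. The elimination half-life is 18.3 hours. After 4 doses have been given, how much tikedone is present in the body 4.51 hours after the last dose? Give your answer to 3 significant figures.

The 4 doses were given 64.81, 44.71, 24.61, 4.51 hours ago.
Total = 842·(1/2)^(64.81/18.3) + 842·(1/2)^(44.71/18.3) + 842·(1/2)^(24.61/18.3) + 842·(1/2)^(4.51/18.3)
      = 72.311 + 154.83 + 331.5 + 709.78 ≈ 1268.4 mg.

1270 mg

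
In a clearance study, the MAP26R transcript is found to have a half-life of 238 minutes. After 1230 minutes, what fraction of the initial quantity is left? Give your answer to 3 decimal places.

0.028

n = 1230/238 ≈ 5.1681 half-lives.
Fraction remaining = (1/2)^5.1681 ≈ 0.027814.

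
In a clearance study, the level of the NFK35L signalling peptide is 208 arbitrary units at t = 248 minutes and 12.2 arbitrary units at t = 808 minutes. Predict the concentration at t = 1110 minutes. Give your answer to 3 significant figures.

2.64 arbitrary units

Over Δt = 808 − 248 = 560 minutes, the level fell by a factor of 208/12.2 ≈ 17.049.
n = log₂(17.049) ≈ 4.0916 half-lives, so t½ = 560/4.0916 ≈ 136.86 minutes.
From t = 808 to t = 1110: 12.2 × (1/2)^((1110−808)/136.86) ≈ 2.6431 arbitrary units.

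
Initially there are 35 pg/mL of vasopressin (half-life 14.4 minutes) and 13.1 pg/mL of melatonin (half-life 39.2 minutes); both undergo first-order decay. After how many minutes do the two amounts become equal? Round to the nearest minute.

32 minutes

Set 35·(1/2)^(t/14.4) = 13.1·(1/2)^(t/39.2).
Taking log₂: log₂(35/13.1) = t·(1/14.4 − 1/39.2).
log₂(2.6718) = 1.4178; 1/14.4 − 1/39.2 = 0.043934.
t = 1.4178 / 0.043934 ≈ 32.271 minutes.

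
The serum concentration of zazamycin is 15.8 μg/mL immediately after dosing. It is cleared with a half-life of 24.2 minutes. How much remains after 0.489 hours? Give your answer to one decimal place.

6.8 μg/mL

Convert the elapsed time: 0.489 hours = 29.34 minutes.
Number of half-lives: n = 29.34/24.2 ≈ 1.2124.
Remaining = 15.8 × (1/2)^1.2124 = 15.8 × 0.43155 ≈ 6.8185 μg/mL.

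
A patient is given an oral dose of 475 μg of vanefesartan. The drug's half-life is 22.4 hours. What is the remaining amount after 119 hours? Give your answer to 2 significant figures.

Number of half-lives: n = 119/22.4 ≈ 5.3125.
Remaining = 475 × (1/2)^5.3125 = 475 × 0.025164 ≈ 11.953 μg.

12 μg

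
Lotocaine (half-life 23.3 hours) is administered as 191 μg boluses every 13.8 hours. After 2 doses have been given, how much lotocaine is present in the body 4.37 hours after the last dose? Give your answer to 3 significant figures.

The 2 doses were given 18.17, 4.37 hours ago.
Total = 191·(1/2)^(18.17/23.3) + 191·(1/2)^(4.37/23.3)
      = 111.25 + 167.72 ≈ 278.96 μg.

279 μg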